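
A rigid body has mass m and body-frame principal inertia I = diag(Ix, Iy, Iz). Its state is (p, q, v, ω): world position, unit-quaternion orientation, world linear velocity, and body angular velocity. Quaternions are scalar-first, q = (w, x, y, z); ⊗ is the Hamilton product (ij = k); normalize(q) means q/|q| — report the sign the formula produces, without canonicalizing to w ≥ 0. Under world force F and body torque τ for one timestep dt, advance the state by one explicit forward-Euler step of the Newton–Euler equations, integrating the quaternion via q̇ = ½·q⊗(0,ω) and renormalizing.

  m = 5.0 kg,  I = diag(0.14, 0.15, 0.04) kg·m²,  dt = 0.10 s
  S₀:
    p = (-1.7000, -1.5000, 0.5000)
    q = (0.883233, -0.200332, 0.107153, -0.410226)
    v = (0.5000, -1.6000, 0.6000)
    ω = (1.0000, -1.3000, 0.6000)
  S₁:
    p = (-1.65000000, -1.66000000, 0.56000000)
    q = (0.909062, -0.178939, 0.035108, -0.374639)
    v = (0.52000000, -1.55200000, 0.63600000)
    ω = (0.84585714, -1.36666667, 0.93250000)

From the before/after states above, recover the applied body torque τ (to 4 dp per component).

τ = (-0.1300, -0.0400, 0.1200)

rate change Δω = (-0.15414286, -0.06666667, 0.33250000)
applied torque τ = (-0.1300, -0.0400, 0.1200)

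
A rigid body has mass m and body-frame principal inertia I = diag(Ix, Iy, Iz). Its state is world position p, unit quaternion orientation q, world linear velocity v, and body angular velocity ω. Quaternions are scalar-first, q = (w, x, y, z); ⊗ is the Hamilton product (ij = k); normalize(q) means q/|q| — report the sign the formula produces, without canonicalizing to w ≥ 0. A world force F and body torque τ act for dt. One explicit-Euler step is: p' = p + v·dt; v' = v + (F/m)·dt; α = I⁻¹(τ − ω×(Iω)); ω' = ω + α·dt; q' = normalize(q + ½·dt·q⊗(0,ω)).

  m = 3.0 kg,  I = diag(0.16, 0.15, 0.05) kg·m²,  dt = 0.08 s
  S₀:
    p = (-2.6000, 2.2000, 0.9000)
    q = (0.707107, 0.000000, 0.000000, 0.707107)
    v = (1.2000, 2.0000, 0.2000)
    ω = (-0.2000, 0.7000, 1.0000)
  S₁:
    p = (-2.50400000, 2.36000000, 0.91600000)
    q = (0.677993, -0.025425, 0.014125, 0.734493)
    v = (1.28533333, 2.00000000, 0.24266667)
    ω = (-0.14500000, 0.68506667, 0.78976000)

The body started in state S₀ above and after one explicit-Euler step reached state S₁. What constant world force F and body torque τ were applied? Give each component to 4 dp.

F = (3.2000, 0.0000, 1.6000)
τ = (0.0400, -0.0500, -0.1300)

velocity change Δv = (0.08533333, 0.00000000, 0.04266667)
m·(v₁−v₀)/dt = (3.2000, 0.0000, 1.6000)
Δω = ω₁−ω₀ = (0.05500000, -0.01493333, -0.21024000)
ω₀×(Iω₀) = (-0.0700, -0.0220, 0.0014)
τ = I·(Δω/dt) + ω₀×(Iω₀) = (0.0400, -0.0500, -0.1300)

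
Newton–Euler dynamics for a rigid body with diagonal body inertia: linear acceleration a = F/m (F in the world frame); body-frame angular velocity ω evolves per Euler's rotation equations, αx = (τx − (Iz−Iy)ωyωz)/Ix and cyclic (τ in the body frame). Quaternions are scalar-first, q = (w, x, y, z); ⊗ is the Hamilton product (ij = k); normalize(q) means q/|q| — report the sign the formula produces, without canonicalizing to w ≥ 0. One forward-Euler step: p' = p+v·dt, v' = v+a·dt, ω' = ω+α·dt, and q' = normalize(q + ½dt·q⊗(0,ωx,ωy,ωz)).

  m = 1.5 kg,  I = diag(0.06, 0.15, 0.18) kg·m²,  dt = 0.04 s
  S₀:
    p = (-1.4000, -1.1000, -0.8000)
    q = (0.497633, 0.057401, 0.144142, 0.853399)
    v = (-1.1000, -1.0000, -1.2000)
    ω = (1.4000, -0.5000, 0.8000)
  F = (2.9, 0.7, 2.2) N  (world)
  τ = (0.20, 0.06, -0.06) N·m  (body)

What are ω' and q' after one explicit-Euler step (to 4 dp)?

α = I⁻¹(τ − ω×Iω) = (3.5333, 1.2960, 0.0167)
new body rate ω' = (1.5413, -0.4482, 0.8007)
q⊗(0,ω) = (-0.6910096, 1.2386993, 0.9000213, 0.1676071)
updated quaternion q' = (0.4835, 0.0821, 0.1621, 0.8563)

ω' = (1.5413, -0.4482, 0.8007)
q' = (0.4835, 0.0821, 0.1621, 0.8563)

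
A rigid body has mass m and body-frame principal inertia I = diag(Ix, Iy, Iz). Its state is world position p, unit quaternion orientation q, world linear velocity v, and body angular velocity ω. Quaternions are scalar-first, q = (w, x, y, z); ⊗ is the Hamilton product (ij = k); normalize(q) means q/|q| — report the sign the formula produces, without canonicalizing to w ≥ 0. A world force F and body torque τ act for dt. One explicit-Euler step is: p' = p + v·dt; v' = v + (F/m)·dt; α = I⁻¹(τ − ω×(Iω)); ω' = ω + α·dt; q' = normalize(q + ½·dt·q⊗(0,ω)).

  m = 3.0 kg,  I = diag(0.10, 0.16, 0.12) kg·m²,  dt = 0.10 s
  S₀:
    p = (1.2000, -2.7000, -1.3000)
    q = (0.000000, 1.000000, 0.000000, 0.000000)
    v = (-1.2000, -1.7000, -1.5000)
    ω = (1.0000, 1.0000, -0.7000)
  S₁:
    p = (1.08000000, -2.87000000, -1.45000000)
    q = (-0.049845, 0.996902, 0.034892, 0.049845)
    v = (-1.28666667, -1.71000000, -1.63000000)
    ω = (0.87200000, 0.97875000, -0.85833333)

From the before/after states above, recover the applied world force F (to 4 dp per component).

F = (-2.6000, -0.3000, -3.9000)

Δv = v₁−v₀ = (-0.08666667, -0.01000000, -0.13000000)
applied force F = (-2.6000, -0.3000, -3.9000)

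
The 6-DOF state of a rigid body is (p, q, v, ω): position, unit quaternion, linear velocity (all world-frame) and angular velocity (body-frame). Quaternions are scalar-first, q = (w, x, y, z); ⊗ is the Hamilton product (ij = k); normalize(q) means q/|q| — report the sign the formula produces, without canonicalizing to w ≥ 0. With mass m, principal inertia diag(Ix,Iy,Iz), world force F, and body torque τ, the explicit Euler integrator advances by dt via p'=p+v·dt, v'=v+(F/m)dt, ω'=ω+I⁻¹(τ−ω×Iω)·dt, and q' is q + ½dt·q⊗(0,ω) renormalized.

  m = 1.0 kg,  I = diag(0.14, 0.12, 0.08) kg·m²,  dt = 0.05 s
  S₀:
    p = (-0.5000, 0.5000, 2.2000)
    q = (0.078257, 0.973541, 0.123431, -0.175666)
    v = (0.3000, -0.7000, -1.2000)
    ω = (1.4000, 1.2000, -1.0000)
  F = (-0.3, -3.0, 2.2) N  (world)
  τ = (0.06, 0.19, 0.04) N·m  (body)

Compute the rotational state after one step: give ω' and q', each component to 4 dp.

ω' = (1.4043, 1.3142, -0.9540)
q' = (0.0360, 0.9771, 0.1438, -0.1525)

(τ − ω×Iω)/I = (0.0857, 2.2833, 0.9200)
ω + α·dt = (1.4043, 1.3142, -0.9540)
2q̇ = q⊗(0,ω) = (-1.6867406, 0.1969280, 0.8215170, 0.9171888)
q' = normalize(q + ½dt·q⊗(0,ω)) = (0.0360, 0.9771, 0.1438, -0.1525)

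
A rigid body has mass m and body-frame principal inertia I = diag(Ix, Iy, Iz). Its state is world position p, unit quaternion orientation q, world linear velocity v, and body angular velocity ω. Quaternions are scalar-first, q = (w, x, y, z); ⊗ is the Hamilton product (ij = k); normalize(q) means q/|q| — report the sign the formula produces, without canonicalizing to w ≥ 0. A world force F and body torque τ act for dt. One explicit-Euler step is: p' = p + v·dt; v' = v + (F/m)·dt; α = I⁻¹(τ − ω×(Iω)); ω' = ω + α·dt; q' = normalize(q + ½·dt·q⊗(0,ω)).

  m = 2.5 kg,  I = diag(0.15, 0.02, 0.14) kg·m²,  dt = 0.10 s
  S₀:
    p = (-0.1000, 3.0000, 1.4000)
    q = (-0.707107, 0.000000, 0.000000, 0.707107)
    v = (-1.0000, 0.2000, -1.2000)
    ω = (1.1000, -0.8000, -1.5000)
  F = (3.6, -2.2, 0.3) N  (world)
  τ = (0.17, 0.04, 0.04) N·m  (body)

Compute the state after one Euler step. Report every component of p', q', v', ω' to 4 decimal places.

linear accel F/m = (1.4400, -0.8800, 0.1200)
p' = p + v·dt = (-0.2000, 3.0200, 1.2800)
v + (F/m)dt = (-0.8560, 0.1120, -1.1880)
angular accel α = (0.1733, 2.8250, -0.5314)
ω' = ω + α·dt = (1.1173, -0.5175, -1.5531)
Hamilton product q⊗(0,ω) = (1.0606605, -0.2121321, 1.3435033, 1.0606605)
q + ½dt·q⊗(0,ω), renormalized = (-0.6507, -0.0106, 0.0668, 0.7563)

p' = (-0.2000, 3.0200, 1.2800)
q' = (-0.6507, -0.0106, 0.0668, 0.7563)
v' = (-0.8560, 0.1120, -1.1880)
ω' = (1.1173, -0.5175, -1.5531)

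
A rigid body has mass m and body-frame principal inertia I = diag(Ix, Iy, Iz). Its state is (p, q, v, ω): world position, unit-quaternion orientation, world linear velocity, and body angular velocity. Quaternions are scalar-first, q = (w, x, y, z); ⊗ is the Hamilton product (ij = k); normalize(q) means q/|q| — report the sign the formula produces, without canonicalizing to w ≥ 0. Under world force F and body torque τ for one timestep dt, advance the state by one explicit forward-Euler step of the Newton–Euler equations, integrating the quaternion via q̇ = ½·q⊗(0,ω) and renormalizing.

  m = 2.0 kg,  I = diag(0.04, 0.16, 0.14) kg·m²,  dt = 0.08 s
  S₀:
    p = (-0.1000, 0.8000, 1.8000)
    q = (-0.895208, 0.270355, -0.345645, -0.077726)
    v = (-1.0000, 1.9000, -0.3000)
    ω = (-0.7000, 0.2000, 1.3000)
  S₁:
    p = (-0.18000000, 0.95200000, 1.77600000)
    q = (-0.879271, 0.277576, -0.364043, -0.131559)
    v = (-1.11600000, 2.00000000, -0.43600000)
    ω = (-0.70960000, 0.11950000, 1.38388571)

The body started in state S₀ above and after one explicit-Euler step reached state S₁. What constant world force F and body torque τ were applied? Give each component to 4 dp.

F = (-2.9000, 2.5000, -3.4000)
τ = (-0.0100, -0.0700, 0.1300)

ω₁ − ω₀ = (-0.00960000, -0.08050000, 0.08388571)
precession coupling = (-0.0052, 0.0910, -0.0168)
I·α + gyro = (-0.0100, -0.0700, 0.1300)
Δv = v₁−v₀ = (-0.11600000, 0.10000000, -0.13600000)
F = m·Δv/dt = (-2.9000, 2.5000, -3.4000)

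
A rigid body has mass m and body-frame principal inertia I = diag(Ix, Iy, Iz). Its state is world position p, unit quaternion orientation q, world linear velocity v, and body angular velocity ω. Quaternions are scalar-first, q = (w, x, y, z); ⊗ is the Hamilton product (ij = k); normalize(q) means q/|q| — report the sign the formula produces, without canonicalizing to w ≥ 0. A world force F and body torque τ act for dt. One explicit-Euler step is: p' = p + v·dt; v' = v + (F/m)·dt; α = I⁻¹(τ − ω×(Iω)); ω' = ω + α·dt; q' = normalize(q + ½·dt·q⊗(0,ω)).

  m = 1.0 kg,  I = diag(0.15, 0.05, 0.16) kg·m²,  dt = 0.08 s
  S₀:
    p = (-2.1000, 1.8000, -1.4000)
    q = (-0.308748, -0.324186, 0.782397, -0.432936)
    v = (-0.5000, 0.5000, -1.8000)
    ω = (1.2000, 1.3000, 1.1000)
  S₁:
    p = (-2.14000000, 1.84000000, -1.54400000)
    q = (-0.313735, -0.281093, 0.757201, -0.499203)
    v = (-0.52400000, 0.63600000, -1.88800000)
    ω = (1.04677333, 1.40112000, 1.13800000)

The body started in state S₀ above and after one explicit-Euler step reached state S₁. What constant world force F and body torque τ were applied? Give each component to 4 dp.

F = (-0.3000, 1.7000, -1.1000)
τ = (-0.1300, 0.0500, -0.0800)

rate change Δω = (-0.15322667, 0.10112000, 0.03800000)
ω₀×(Iω₀) = (0.1573, -0.0132, -0.1560)
applied torque τ = (-0.1300, 0.0500, -0.0800)
v₁ − v₀ = (-0.02400000, 0.13600000, -0.08800000)
F = m·Δv/dt = (-0.3000, 1.7000, -1.1000)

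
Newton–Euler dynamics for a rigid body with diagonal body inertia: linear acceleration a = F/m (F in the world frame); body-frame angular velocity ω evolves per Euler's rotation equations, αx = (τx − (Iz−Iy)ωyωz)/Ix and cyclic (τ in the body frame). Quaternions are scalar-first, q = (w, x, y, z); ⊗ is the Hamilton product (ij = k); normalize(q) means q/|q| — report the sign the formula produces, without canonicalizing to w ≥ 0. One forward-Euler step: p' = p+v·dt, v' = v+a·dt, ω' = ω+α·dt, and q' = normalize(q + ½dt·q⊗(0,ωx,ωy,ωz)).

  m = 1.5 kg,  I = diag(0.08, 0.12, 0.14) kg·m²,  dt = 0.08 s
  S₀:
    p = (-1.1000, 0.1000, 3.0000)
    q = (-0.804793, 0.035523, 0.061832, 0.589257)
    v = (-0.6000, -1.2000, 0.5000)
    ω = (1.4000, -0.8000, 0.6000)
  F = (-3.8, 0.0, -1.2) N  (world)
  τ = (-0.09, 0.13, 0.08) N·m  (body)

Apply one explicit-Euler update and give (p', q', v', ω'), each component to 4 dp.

linear accel F/m = (-2.5333, 0.0000, -0.8000)
new position p' = (-1.1480, 0.0040, 3.0400)
v' = v + a·dt = (-0.8027, -1.2000, 0.4360)
precession coupling ω×(Iω) = (-0.0096, -0.0504, -0.0448)
α = I⁻¹(τ − ω×Iω) = (-1.0050, 1.5033, 0.8914)
ω' = ω + α·dt = (1.3196, -0.6797, 0.6713)
2q̇ = q⊗(0,ω) = (-0.3538208, -0.6182054, 1.4474804, -0.5978590)
updated quaternion q' = (-0.8170, 0.0108, 0.1194, 0.5640)

p' = (-1.1480, 0.0040, 3.0400)
q' = (-0.8170, 0.0108, 0.1194, 0.5640)
v' = (-0.8027, -1.2000, 0.4360)
ω' = (1.3196, -0.6797, 0.6713)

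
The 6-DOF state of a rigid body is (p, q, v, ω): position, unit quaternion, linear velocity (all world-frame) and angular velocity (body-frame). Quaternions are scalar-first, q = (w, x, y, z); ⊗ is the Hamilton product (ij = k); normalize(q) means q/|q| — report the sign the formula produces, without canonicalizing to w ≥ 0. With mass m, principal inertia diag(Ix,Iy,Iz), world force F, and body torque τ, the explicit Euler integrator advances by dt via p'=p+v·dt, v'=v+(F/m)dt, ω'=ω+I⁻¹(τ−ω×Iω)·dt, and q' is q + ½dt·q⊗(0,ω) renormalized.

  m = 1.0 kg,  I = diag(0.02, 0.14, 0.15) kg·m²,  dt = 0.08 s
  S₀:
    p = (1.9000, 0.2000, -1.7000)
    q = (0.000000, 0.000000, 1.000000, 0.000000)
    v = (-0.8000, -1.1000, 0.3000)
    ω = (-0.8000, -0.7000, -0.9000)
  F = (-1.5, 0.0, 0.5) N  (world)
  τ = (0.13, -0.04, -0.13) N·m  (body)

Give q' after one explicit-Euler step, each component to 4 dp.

Hamilton product q⊗(0,ω) = (0.7000000, -0.9000000, 0.0000000, 0.8000000)
q' = normalize(q + ½dt·q⊗(0,ω)) = (0.0280, -0.0359, 0.9985, 0.0320)

q' = (0.0280, -0.0359, 0.9985, 0.0320)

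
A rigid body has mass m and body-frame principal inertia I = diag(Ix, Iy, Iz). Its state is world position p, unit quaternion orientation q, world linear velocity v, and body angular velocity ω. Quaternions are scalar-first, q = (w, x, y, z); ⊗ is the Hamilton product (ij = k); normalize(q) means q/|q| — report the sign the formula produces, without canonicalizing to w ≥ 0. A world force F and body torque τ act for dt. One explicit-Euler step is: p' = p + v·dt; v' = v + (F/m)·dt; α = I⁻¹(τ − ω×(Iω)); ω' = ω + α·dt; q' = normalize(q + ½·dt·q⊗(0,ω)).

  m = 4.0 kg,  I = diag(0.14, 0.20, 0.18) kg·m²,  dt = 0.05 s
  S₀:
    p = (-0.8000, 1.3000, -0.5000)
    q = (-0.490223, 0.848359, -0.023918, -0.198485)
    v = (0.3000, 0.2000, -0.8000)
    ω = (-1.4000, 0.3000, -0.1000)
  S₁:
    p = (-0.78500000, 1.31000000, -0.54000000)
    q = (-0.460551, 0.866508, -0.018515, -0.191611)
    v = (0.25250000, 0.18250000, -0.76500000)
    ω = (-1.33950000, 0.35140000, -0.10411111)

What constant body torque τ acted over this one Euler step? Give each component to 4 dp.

rate change Δω = (0.06050000, 0.05140000, -0.00411111)
I·α + gyro = (0.1700, 0.2000, -0.0400)

τ = (0.1700, 0.2000, -0.0400)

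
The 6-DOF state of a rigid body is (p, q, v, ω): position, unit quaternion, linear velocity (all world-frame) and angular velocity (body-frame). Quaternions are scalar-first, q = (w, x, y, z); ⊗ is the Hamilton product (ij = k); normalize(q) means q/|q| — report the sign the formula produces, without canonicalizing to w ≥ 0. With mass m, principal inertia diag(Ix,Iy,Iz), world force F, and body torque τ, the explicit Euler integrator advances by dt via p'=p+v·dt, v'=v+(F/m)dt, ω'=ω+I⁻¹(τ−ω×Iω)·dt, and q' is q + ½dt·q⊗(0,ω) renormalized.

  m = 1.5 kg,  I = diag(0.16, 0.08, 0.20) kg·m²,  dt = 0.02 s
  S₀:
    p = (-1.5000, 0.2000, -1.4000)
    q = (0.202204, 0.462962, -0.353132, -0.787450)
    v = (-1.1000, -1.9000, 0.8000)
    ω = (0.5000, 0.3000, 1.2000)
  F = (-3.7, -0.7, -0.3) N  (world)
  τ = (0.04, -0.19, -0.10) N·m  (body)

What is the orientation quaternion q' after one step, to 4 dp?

2q̇ = q⊗(0,ω) = (0.8193986, -0.0864214, -0.8886182, 0.5580994)
q + ½dt·q⊗(0,ω), renormalized = (0.2104, 0.4621, -0.3620, -0.7818)

q' = (0.2104, 0.4621, -0.3620, -0.7818)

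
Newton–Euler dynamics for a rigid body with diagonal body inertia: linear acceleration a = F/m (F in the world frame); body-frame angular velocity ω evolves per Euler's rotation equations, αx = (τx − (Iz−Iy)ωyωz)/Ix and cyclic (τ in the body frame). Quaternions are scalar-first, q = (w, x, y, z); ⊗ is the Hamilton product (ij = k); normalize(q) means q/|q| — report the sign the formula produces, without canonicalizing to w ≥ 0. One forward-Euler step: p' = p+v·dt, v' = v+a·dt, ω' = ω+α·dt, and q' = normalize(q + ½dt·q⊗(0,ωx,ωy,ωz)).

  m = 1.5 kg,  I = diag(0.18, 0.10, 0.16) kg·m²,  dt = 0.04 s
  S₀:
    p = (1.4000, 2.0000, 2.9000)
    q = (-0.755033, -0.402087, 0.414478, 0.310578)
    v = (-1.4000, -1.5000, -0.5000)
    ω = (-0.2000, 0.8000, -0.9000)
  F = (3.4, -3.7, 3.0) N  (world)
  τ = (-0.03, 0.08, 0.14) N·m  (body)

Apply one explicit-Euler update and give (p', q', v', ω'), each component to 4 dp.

precession coupling ω×(Iω) = (-0.0432, 0.0036, 0.0128)
(τ − ω×Iω)/I = (0.0733, 0.7640, 0.7950)
ω + α·dt = (-0.1971, 0.8306, -0.8682)
Hamilton product q⊗(0,ω) = (-0.1324796, -0.4704860, -1.0280203, 0.4407557)
q + ½dt·q⊗(0,ω), renormalized = (-0.7575, -0.4114, 0.3938, 0.3193)
a = (2.2667, -2.4667, 2.0000)
new position p' = (1.3440, 1.9400, 2.8800)
v + (F/m)dt = (-1.3093, -1.5987, -0.4200)

p' = (1.3440, 1.9400, 2.8800)
q' = (-0.7575, -0.4114, 0.3938, 0.3193)
v' = (-1.3093, -1.5987, -0.4200)
ω' = (-0.1971, 0.8306, -0.8682)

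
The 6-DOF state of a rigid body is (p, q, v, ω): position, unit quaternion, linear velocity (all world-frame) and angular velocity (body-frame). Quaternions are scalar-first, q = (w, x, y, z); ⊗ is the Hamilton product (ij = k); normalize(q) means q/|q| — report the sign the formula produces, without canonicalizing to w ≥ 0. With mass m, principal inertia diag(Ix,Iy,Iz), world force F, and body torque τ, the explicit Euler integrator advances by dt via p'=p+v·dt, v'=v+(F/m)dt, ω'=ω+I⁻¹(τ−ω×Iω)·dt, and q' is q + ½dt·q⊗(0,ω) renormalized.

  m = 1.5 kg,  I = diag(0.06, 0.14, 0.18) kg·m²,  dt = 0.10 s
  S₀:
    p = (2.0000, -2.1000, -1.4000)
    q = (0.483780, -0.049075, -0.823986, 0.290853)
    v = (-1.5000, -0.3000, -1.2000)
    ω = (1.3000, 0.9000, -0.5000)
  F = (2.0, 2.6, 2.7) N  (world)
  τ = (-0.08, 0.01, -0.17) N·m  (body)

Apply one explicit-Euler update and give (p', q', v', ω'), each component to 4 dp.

p' = (1.8500, -2.1300, -1.5200)
q' = (0.5295, -0.0101, -0.7819, 0.3290)
v' = (-1.3667, -0.1267, -1.0200)
ω' = (1.1967, 0.8514, -0.6464)

gyro term ω×Iω = (-0.0180, 0.0780, 0.0936)
(τ − ω×Iω)/I = (-1.0333, -0.4857, -1.4644)
ω + α·dt = (1.1967, 0.8514, -0.6464)
Hamilton product q⊗(0,ω) = (0.9508114, 0.7791393, 0.7889734, 0.7851243)
q' = normalize(q + ½dt·q⊗(0,ω)) = (0.5295, -0.0101, -0.7819, 0.3290)
new position p' = (1.8500, -2.1300, -1.5200)
v + (F/m)dt = (-1.3667, -0.1267, -1.0200)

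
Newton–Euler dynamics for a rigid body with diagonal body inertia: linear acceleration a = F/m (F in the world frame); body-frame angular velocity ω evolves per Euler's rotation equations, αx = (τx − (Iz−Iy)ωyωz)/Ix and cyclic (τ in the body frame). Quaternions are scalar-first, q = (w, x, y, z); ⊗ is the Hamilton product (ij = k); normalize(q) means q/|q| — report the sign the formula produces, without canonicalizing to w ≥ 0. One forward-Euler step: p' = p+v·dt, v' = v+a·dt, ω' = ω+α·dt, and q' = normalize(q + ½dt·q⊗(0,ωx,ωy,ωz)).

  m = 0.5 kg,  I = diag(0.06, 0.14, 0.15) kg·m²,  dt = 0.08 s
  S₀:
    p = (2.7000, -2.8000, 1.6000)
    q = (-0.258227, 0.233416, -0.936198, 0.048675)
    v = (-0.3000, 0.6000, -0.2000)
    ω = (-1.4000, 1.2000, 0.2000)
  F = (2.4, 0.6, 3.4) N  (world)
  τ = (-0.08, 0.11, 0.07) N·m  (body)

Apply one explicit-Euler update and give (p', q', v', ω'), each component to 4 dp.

precession coupling ω×(Iω) = (0.0024, 0.0252, -0.1344)
angular accel α = (-1.3733, 0.6057, 1.3627)
ω' = ω + α·dt = (-1.5099, 1.2485, 0.3090)
Hamilton product q⊗(0,ω) = (1.4404850, 0.1158682, -0.4247006, -1.0822234)
q + ½dt·q⊗(0,ω), renormalized = (-0.2001, 0.2374, -0.9506, 0.0054)
p + v·dt = (2.6760, -2.7520, 1.5840)
v + (F/m)dt = (0.0840, 0.6960, 0.3440)

p' = (2.6760, -2.7520, 1.5840)
q' = (-0.2001, 0.2374, -0.9506, 0.0054)
v' = (0.0840, 0.6960, 0.3440)
ω' = (-1.5099, 1.2485, 0.3090)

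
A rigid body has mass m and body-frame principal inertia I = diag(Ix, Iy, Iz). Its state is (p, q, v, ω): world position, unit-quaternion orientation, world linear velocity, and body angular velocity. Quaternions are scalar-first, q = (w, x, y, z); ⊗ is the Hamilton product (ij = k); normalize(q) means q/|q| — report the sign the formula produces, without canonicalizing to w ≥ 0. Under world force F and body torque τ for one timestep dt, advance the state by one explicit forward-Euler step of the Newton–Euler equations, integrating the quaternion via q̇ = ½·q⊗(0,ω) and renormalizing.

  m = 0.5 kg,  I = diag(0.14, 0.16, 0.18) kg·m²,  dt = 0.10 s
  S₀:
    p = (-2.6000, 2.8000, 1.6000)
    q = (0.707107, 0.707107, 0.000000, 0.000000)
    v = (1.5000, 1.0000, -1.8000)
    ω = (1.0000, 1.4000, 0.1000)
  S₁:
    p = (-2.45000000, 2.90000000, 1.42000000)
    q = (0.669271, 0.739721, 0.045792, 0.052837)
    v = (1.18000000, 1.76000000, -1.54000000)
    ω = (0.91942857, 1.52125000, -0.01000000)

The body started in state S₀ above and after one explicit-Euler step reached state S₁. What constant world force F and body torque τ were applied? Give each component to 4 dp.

F = (-1.6000, 3.8000, 1.3000)
τ = (-0.1100, 0.1900, -0.1700)

velocity change Δv = (-0.32000000, 0.76000000, 0.26000000)
F = m·Δv/dt = (-1.6000, 3.8000, 1.3000)
ω₁ − ω₀ = (-0.08057143, 0.12125000, -0.11000000)
ω₀×(Iω₀) = (0.0028, -0.0040, 0.0280)
I·α + gyro = (-0.1100, 0.1900, -0.1700)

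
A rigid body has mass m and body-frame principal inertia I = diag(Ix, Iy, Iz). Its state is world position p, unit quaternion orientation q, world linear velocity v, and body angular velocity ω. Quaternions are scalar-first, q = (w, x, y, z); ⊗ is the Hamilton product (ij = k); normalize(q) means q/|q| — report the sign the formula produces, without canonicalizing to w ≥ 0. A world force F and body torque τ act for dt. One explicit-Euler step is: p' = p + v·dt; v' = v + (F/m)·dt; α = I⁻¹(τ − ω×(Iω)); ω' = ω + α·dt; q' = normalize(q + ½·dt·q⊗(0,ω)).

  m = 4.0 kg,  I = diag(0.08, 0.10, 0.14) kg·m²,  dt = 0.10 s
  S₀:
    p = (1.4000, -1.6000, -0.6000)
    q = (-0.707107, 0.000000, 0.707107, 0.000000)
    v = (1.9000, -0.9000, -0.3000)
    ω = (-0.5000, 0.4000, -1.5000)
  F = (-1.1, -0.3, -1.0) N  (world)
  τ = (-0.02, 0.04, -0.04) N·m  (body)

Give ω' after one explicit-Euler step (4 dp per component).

gyro term ω×Iω = (-0.0240, -0.0450, -0.0040)
(τ − ω×Iω)/I = (0.0500, 0.8500, -0.2571)
new body rate ω' = (-0.4950, 0.4850, -1.5257)

ω' = (-0.4950, 0.4850, -1.5257)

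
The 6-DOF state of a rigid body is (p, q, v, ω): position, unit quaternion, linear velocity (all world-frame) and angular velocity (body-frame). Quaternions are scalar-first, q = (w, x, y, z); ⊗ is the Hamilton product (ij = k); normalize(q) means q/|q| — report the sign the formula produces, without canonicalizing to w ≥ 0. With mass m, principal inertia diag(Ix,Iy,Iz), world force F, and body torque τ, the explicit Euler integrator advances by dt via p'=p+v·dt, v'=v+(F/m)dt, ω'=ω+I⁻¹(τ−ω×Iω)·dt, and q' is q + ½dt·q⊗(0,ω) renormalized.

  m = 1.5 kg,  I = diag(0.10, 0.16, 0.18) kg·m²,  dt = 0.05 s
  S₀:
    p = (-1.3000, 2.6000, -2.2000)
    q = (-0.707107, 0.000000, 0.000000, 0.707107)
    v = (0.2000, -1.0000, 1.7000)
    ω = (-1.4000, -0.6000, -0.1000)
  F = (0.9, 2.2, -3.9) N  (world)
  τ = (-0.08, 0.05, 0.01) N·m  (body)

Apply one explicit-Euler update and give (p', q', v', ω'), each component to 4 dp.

linear accel F/m = (0.6000, 1.4667, -2.6000)
p + v·dt = (-1.2900, 2.5500, -2.1150)
v' = v + a·dt = (0.2300, -0.9267, 1.5700)
ω×(Iω) gyroscopic = (0.0012, -0.0112, 0.0504)
angular accel α = (-0.8120, 0.3825, -0.2244)
ω' = ω + α·dt = (-1.4406, -0.5809, -0.1112)
2q̇ = q⊗(0,ω) = (0.0707107, 1.4142140, -0.5656856, 0.0707107)
q + ½dt·q⊗(0,ω), renormalized = (-0.7048, 0.0353, -0.0141, 0.7084)

p' = (-1.2900, 2.5500, -2.1150)
q' = (-0.7048, 0.0353, -0.0141, 0.7084)
v' = (0.2300, -0.9267, 1.5700)
ω' = (-1.4406, -0.5809, -0.1112)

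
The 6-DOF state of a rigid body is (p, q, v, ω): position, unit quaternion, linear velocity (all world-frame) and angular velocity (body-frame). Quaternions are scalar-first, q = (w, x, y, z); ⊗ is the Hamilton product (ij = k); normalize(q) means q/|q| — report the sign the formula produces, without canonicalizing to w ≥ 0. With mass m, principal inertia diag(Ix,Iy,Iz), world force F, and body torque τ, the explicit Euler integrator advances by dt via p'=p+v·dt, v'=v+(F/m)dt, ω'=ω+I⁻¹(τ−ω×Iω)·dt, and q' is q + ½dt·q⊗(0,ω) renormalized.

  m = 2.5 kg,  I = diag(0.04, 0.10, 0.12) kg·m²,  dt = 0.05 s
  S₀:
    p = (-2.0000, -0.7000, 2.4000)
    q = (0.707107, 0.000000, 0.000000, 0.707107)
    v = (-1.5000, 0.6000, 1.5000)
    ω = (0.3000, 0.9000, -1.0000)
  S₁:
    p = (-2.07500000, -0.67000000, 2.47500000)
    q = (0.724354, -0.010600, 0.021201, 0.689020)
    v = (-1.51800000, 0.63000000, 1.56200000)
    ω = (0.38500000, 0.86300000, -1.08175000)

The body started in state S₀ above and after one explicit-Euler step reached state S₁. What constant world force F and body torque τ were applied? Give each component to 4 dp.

Δω = ω₁−ω₀ = (0.08500000, -0.03700000, -0.08175000)
τ = I·(Δω/dt) + ω₀×(Iω₀) = (0.0500, -0.0500, -0.1800)
velocity change Δv = (-0.01800000, 0.03000000, 0.06200000)
F = m·Δv/dt = (-0.9000, 1.5000, 3.1000)

F = (-0.9000, 1.5000, 3.1000)
τ = (0.0500, -0.0500, -0.1800)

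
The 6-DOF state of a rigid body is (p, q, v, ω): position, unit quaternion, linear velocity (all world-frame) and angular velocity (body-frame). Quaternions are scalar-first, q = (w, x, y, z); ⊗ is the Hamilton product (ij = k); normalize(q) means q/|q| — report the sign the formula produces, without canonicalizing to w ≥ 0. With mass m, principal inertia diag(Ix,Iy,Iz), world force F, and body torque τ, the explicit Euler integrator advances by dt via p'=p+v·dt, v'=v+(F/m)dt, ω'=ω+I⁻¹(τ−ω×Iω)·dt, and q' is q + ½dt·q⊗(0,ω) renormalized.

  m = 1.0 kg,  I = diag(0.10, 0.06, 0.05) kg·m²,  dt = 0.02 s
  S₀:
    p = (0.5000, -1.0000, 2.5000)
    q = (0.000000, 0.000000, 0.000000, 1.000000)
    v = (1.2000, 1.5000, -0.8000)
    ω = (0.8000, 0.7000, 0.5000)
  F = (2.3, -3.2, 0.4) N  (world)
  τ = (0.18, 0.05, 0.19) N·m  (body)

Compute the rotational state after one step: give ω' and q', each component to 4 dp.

ω×(Iω) gyroscopic = (-0.0035, 0.0200, -0.0224)
α = I⁻¹(τ − ω×Iω) = (1.8350, 0.5000, 4.2480)
new body rate ω' = (0.8367, 0.7100, 0.5850)
q⊗(0,ω) = (-0.5000000, -0.7000000, 0.8000000, 0.0000000)
q + ½dt·q⊗(0,ω), renormalized = (-0.0050, -0.0070, 0.0080, 0.9999)

ω' = (0.8367, 0.7100, 0.5850)
q' = (-0.0050, -0.0070, 0.0080, 0.9999)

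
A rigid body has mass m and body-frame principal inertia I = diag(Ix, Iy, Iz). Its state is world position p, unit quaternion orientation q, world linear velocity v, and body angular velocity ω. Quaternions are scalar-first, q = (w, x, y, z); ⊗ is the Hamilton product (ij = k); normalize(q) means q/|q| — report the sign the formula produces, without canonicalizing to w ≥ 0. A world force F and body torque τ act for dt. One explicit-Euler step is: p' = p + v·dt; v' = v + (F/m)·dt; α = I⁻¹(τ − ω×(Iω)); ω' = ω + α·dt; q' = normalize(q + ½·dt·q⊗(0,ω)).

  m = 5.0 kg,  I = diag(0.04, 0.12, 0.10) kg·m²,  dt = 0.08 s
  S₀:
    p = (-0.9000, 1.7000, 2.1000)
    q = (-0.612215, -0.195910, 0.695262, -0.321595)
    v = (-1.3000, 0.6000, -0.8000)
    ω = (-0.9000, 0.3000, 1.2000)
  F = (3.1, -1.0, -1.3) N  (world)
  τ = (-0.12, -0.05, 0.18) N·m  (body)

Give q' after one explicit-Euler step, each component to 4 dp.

Hamilton product q⊗(0,ω) = (0.0010164, 1.4817864, 0.3408630, -0.1676952)
q' = normalize(q + ½dt·q⊗(0,ω)) = (-0.6110, -0.1364, 0.7076, -0.3277)

q' = (-0.6110, -0.1364, 0.7076, -0.3277)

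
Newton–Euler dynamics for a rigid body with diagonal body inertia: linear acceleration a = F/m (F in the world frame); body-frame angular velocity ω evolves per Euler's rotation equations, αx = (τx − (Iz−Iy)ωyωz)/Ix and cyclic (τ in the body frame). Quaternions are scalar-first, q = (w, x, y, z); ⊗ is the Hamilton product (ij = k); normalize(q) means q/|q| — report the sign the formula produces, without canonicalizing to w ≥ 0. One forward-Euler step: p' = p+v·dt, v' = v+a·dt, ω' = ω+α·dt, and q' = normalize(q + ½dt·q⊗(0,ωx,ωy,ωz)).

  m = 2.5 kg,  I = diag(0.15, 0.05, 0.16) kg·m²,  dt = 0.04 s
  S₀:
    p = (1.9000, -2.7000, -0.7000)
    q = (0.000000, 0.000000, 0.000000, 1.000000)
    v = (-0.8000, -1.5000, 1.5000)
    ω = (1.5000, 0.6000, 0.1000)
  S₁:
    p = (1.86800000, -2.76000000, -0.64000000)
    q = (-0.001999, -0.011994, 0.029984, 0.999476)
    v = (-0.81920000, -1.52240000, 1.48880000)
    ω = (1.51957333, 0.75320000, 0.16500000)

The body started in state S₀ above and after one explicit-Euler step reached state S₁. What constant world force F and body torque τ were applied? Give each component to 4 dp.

Δω = ω₁−ω₀ = (0.01957333, 0.15320000, 0.06500000)
precession coupling = (0.0066, -0.0015, -0.0900)
I·α + gyro = (0.0800, 0.1900, 0.1700)
Δv = v₁−v₀ = (-0.01920000, -0.02240000, -0.01120000)
applied force F = (-1.2000, -1.4000, -0.7000)

F = (-1.2000, -1.4000, -0.7000)
τ = (0.0800, 0.1900, 0.1700)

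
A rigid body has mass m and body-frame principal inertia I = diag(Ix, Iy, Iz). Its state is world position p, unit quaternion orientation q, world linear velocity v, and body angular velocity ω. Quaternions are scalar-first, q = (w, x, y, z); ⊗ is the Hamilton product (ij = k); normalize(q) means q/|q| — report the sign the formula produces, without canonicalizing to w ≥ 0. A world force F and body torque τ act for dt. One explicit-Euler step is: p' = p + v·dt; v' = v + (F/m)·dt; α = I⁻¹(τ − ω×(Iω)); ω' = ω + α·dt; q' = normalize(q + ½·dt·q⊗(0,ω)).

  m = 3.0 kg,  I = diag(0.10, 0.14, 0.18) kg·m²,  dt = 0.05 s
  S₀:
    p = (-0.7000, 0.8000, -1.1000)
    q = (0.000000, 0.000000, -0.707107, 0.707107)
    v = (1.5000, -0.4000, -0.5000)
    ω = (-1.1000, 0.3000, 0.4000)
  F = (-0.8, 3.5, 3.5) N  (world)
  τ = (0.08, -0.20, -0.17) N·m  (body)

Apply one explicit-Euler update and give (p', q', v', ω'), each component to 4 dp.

p' = p + v·dt = (-0.6250, 0.7800, -1.1250)
v' = v + a·dt = (1.4867, -0.3417, -0.4417)
ω×(Iω) gyroscopic = (0.0048, 0.0352, -0.0132)
angular accel α = (0.7520, -1.6800, -0.8711)
new body rate ω' = (-1.0624, 0.2160, 0.3564)
q⊗(0,ω) = (-0.0707107, -0.4949749, -0.7778177, -0.7778177)
q + ½dt·q⊗(0,ω), renormalized = (-0.0018, -0.0124, -0.7262, 0.6873)

p' = (-0.6250, 0.7800, -1.1250)
q' = (-0.0018, -0.0124, -0.7262, 0.6873)
v' = (1.4867, -0.3417, -0.4417)
ω' = (-1.0624, 0.2160, 0.3564)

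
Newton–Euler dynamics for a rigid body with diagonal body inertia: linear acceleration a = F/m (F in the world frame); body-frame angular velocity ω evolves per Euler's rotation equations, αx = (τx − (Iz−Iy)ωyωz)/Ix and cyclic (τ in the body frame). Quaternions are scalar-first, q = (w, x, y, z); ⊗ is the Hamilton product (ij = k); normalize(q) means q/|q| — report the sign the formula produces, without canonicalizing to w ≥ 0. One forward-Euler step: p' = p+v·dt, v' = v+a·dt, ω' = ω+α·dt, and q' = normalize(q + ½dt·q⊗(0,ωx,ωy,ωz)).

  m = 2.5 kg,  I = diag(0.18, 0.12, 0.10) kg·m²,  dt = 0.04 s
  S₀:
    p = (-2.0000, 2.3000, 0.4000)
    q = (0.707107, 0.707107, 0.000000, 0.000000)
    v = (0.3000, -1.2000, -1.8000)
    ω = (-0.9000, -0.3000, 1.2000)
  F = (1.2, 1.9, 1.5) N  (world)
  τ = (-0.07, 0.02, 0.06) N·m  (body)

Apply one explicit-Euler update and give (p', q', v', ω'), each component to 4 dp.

p' = (-1.9880, 2.2520, 0.3280)
q' = (0.7195, 0.6941, -0.0212, 0.0127)
v' = (0.3192, -1.1696, -1.7760)
ω' = (-0.9172, -0.2645, 1.2305)

α = I⁻¹(τ − ω×Iω) = (-0.4289, 0.8867, 0.7620)
ω' = ω + α·dt = (-0.9172, -0.2645, 1.2305)
Hamilton product q⊗(0,ω) = (0.6363963, -0.6363963, -1.0606605, 0.6363963)
q + ½dt·q⊗(0,ω), renormalized = (0.7195, 0.6941, -0.0212, 0.0127)
p + v·dt = (-1.9880, 2.2520, 0.3280)
new velocity v' = (0.3192, -1.1696, -1.7760)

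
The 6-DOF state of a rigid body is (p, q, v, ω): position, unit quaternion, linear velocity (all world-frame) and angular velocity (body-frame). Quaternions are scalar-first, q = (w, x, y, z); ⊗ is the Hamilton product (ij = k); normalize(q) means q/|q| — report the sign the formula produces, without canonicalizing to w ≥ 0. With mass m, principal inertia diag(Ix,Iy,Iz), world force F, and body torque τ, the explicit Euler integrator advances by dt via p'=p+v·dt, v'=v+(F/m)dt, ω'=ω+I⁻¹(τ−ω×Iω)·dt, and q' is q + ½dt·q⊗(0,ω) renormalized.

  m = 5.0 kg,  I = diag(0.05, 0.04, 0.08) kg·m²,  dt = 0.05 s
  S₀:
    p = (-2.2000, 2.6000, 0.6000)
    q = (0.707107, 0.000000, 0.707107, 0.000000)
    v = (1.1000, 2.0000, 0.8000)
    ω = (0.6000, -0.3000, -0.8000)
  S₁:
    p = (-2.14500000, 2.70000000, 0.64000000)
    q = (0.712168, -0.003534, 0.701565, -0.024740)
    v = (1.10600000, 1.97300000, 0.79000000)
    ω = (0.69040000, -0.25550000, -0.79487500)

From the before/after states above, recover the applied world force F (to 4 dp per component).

Δv = v₁−v₀ = (0.00600000, -0.02700000, -0.01000000)
F = m·Δv/dt = (0.6000, -2.7000, -1.0000)

F = (0.6000, -2.7000, -1.0000)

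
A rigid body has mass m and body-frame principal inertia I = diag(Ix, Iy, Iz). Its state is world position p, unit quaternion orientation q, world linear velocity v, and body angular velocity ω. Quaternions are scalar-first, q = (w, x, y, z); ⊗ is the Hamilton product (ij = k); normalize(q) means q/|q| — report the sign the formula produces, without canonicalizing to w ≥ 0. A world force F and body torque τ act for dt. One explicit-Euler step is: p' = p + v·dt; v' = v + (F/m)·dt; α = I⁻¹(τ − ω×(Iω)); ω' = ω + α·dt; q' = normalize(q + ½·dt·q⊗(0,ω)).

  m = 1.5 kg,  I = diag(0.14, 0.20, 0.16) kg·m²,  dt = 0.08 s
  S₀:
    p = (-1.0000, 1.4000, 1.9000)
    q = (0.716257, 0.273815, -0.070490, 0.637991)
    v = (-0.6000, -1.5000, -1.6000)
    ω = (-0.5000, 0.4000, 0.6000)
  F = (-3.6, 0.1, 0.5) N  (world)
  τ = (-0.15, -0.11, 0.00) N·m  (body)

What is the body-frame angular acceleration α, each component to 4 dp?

precession coupling ω×(Iω) = (-0.0096, 0.0060, -0.0120)
α = I⁻¹(τ − ω×Iω) = (-1.0029, -0.5800, 0.0750)

α = (-1.0029, -0.5800, 0.0750)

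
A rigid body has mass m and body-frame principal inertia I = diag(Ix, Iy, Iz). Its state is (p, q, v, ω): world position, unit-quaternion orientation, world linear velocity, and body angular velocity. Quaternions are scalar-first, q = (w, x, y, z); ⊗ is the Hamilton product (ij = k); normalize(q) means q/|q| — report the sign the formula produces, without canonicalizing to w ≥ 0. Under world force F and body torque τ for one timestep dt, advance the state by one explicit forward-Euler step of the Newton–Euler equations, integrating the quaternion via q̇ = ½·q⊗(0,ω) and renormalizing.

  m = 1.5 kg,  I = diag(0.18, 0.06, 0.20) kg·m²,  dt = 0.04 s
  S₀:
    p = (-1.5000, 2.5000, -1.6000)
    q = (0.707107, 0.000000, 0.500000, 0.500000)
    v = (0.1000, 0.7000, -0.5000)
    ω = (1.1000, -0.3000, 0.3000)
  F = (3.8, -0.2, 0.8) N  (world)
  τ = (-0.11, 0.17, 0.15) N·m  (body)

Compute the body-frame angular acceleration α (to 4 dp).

α = (-0.5411, 2.9433, 0.5520)

ω×(Iω) gyroscopic = (-0.0126, -0.0066, 0.0396)
(τ − ω×Iω)/I = (-0.5411, 2.9433, 0.5520)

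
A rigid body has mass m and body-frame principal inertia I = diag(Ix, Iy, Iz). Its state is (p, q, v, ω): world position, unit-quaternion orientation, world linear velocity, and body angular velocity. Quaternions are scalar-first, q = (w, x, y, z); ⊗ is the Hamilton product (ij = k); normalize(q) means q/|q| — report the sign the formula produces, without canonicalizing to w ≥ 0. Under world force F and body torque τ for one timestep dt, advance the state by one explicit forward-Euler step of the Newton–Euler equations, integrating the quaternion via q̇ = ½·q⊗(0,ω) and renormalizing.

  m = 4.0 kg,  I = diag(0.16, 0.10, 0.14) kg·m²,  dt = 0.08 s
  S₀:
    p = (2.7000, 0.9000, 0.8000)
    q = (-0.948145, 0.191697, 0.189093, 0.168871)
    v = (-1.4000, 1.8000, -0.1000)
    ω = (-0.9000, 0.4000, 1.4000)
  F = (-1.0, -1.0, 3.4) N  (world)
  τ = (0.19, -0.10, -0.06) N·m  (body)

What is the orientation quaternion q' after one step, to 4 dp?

Hamilton product q⊗(0,ω) = (-0.1395293, 1.0505123, -0.7996177, -1.0805405)
updated quaternion q' = (-0.9515, 0.2332, 0.1567, 0.1254)

q' = (-0.9515, 0.2332, 0.1567, 0.1254)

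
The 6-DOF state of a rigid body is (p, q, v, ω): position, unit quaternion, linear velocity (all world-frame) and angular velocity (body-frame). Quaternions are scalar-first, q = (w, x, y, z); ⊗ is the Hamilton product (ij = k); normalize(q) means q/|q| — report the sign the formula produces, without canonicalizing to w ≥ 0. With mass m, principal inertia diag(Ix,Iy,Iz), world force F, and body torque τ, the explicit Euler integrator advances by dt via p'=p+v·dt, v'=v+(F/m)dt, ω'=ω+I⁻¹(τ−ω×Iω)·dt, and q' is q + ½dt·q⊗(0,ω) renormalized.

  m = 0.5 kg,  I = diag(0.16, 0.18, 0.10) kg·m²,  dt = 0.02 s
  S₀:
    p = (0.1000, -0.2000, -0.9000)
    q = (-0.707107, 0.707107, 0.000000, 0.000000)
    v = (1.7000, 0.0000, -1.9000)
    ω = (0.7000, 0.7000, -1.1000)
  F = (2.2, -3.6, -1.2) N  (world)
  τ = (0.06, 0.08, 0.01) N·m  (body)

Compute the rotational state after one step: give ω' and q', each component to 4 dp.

ω×(Iω) gyroscopic = (0.0616, -0.0462, 0.0098)
(τ − ω×Iω)/I = (-0.0100, 0.7011, 0.0020)
new body rate ω' = (0.6998, 0.7140, -1.1000)
Hamilton product q⊗(0,ω) = (-0.4949749, -0.4949749, 0.2828428, 1.2727926)
updated quaternion q' = (-0.7120, 0.7021, 0.0028, 0.0127)

ω' = (0.6998, 0.7140, -1.1000)
q' = (-0.7120, 0.7021, 0.0028, 0.0127)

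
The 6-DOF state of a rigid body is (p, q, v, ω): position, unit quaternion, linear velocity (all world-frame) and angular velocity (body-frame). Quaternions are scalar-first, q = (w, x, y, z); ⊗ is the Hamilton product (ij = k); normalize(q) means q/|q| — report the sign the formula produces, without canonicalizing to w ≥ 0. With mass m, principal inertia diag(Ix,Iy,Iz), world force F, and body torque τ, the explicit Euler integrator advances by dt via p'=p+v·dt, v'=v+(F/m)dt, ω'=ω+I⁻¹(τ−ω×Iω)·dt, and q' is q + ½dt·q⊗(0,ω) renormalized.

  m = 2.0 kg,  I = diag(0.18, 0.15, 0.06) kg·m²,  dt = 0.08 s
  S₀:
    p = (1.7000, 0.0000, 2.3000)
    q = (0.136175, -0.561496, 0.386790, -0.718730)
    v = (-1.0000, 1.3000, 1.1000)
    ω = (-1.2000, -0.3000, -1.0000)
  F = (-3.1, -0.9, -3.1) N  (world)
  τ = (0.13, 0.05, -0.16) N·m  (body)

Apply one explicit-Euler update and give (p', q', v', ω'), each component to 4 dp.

p' = (1.6200, 0.1040, 2.3880)
q' = (0.0849, -0.5909, 0.3964, -0.6975)
v' = (-1.1240, 1.2640, 0.9760)
ω' = (-1.1302, -0.3501, -1.1989)

a = F/m = (-1.5500, -0.4500, -1.5500)
p' = p + v·dt = (1.6200, 0.1040, 2.3880)
v' = v + a·dt = (-1.1240, 1.2640, 0.9760)
precession coupling ω×(Iω) = (-0.0270, 0.1440, -0.0108)
angular accel α = (0.8722, -0.6267, -2.4867)
new body rate ω' = (-1.1302, -0.3501, -1.1989)
Hamilton product q⊗(0,ω) = (-1.2764882, -0.7658190, 0.2601275, 0.4964218)
updated quaternion q' = (0.0849, -0.5909, 0.3964, -0.6975)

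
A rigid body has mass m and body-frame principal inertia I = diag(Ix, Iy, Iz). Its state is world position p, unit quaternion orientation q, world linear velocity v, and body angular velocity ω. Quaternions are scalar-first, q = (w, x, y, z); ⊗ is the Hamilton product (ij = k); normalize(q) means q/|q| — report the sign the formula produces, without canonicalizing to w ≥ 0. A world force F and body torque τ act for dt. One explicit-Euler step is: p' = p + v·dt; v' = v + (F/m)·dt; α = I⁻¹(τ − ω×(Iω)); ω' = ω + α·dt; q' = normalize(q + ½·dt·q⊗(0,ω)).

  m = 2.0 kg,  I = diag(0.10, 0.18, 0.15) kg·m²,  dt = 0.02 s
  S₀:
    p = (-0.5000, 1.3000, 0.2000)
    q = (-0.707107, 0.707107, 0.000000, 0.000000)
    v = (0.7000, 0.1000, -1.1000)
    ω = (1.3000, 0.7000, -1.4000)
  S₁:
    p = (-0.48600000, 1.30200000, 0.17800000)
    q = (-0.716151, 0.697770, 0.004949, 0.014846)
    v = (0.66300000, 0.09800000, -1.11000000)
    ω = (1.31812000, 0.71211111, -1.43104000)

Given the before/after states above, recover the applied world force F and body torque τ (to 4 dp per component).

Δω = ω₁−ω₀ = (0.01812000, 0.01211111, -0.03104000)
precession coupling = (0.0294, 0.0910, 0.0728)
applied torque τ = (0.1200, 0.2000, -0.1600)
v₁ − v₀ = (-0.03700000, -0.00200000, -0.01000000)
applied force F = (-3.7000, -0.2000, -1.0000)

F = (-3.7000, -0.2000, -1.0000)
τ = (0.1200, 0.2000, -0.1600)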